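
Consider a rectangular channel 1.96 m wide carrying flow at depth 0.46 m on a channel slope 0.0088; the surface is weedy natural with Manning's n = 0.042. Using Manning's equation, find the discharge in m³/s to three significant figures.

0.928 m³/s

A = b·y = 1.96 × 0.46 = 0.9016 m²
P = b + 2y = 1.96 + 2×0.46 = 2.880 m
R = A/P = 0.9016/2.880 = 0.3131 m
Q = (1/n)·A·R^(2/3)·S^(1/2) = (1/0.042) × 0.9016 × 0.3131^(2/3) × 0.0088^(1/2) = 0.9284 m³/s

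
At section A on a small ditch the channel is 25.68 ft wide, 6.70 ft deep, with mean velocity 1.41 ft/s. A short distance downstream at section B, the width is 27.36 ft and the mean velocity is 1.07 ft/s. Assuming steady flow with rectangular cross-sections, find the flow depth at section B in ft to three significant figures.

Q = A₁V₁ = (25.68×6.70) × 1.41 = 242.6 ft³/s
d₂ = Q/(b₂ V₂) = 242.6/(27.36×1.07) = 8.287 ft

8.29 ft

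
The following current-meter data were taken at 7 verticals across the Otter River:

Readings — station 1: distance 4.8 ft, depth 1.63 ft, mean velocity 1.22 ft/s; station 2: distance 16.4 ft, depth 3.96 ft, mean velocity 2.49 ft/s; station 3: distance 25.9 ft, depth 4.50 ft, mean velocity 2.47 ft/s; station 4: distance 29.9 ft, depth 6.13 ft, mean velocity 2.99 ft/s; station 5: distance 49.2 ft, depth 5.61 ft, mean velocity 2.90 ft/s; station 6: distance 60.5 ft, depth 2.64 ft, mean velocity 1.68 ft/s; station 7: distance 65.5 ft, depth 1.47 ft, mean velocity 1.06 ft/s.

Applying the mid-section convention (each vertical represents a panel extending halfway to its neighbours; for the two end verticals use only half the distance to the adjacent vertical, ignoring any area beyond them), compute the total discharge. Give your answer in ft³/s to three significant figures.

693 ft³/s

w_1 = (16.4 − 4.8)/2 = 5.8 ft; q_1 = 1.22 × 1.63 × 5.8 = 11.53 ft³/s
w_2 = (25.9 − 4.8)/2 = 10.55 ft; q_2 = 2.49 × 3.96 × 10.55 = 104.0 ft³/s
w_3 = (29.9 − 16.4)/2 = 6.75 ft; q_3 = 2.47 × 4.50 × 6.75 = 75.03 ft³/s
w_4 = (49.2 − 25.9)/2 = 11.65 ft; q_4 = 2.99 × 6.13 × 11.65 = 213.5 ft³/s
w_5 = (60.5 − 29.9)/2 = 15.3 ft; q_5 = 2.90 × 5.61 × 15.3 = 248.9 ft³/s
w_6 = (65.5 − 49.2)/2 = 8.15 ft; q_6 = 1.68 × 2.64 × 8.15 = 36.15 ft³/s
w_7 = (65.5 − 60.5)/2 = 2.5 ft; q_7 = 1.06 × 1.47 × 2.5 = 3.896 ft³/s
Q = Σ qᵢ = 693.1 ft³/s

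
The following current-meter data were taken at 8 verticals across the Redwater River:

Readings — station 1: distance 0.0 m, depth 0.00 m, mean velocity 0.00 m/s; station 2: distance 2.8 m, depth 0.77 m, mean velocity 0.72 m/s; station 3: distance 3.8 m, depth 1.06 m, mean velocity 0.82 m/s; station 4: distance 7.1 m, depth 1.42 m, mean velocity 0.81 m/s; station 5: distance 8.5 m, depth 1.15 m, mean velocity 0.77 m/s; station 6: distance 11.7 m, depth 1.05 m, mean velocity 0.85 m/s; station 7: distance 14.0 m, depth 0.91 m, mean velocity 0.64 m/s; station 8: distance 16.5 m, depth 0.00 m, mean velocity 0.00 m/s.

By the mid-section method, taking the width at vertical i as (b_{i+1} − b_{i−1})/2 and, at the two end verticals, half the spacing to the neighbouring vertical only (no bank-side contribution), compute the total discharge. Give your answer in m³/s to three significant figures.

w_2 = (3.8 − 0.0)/2 = 1.9 m; q_2 = 0.72 × 0.77 × 1.9 = 1.053 m³/s
w_3 = (7.1 − 2.8)/2 = 2.15 m; q_3 = 0.82 × 1.06 × 2.15 = 1.869 m³/s
w_4 = (8.5 − 3.8)/2 = 2.35 m; q_4 = 0.81 × 1.42 × 2.35 = 2.703 m³/s
w_5 = (11.7 − 7.1)/2 = 2.3 m; q_5 = 0.77 × 1.15 × 2.3 = 2.037 m³/s
w_6 = (14.0 − 8.5)/2 = 2.75 m; q_6 = 0.85 × 1.05 × 2.75 = 2.454 m³/s
w_7 = (16.5 − 11.7)/2 = 2.4 m; q_7 = 0.64 × 0.91 × 2.4 = 1.398 m³/s
Stations 1, 8 contribute zero (depth or velocity is 0).
Q = Σ qᵢ = 11.51 m³/s

11.5 m³/s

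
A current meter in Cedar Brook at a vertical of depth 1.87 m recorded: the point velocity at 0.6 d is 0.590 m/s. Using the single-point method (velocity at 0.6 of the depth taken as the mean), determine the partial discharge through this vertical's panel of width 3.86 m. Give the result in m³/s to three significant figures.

v̄ = v₀.₆ = 0.590 m/s
q = v̄ × d × w = 0.5900 × 1.87 × 3.86 = 4.259 m³/s

4.26 m³/s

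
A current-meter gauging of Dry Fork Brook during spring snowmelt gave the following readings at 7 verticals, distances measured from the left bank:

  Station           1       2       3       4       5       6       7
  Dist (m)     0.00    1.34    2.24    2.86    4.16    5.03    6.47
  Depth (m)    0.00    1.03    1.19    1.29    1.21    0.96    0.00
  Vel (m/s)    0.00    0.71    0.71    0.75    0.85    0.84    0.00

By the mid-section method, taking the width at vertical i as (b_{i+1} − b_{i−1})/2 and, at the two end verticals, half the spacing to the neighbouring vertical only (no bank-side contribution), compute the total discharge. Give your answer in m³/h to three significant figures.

16000 m³/h

w_2 = (2.24 − 0.00)/2 = 1.12 m; q_2 = 0.71 × 1.03 × 1.12 = 0.8191 m³/s
w_3 = (2.86 − 1.34)/2 = 0.76 m; q_3 = 0.71 × 1.19 × 0.76 = 0.6421 m³/s
w_4 = (4.16 − 2.24)/2 = 0.96 m; q_4 = 0.75 × 1.29 × 0.96 = 0.9288 m³/s
w_5 = (5.03 − 2.86)/2 = 1.085 m; q_5 = 0.85 × 1.21 × 1.085 = 1.116 m³/s
w_6 = (6.47 − 4.16)/2 = 1.155 m; q_6 = 0.84 × 0.96 × 1.155 = 0.9314 m³/s
Stations 1, 7 contribute zero (depth or velocity is 0).
Q = Σ qᵢ = 4.437 m³/s
= 4.437 × 3600 = 15970 m³/h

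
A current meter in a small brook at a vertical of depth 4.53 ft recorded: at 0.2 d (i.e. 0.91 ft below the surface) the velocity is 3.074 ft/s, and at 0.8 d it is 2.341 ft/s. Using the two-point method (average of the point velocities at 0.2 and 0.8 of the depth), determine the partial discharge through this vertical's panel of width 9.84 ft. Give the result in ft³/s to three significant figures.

121 ft³/s

v̄ = (3.074 + 2.341) / 2 = 2.708 ft/s
q = v̄ × d × w = 2.708 × 4.53 × 9.84 = 120.7 ft³/s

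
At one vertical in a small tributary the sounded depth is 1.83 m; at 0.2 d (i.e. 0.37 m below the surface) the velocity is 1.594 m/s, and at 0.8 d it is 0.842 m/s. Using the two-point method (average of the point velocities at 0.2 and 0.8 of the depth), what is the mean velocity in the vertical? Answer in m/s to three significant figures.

1.22 m/s

v̄ = (1.594 + 0.842) / 2 = 1.218 m/s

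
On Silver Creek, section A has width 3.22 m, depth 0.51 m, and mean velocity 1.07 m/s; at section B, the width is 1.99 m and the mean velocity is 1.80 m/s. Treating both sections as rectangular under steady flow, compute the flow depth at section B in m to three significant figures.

Q = A₁V₁ = (3.22×0.51) × 1.07 = 1.757 m³/s
d₂ = Q/(b₂ V₂) = 1.757/(1.99×1.80) = 0.4906 m

0.491 m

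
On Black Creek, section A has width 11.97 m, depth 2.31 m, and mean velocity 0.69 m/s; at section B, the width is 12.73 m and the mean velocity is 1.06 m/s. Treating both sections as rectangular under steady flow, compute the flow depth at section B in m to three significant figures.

1.41 m

Q = A₁V₁ = (11.97×2.31) × 0.69 = 19.08 m³/s
d₂ = Q/(b₂ V₂) = 19.08/(12.73×1.06) = 1.414 m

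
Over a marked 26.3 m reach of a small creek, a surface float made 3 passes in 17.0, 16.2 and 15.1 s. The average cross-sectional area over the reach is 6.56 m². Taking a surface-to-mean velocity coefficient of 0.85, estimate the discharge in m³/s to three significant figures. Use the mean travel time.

9.11 m³/s

t̄ = (17.0 + 16.2 + 15.1) / 3 = 16.1 s
v_surface = L / t̄ = 26.3 / 16.1 = 1.634 m/s
v_mean = 0.85 × 1.634 = 1.389 m/s
Q = A × v_mean = 6.56 × 1.389 = 9.109 m³/s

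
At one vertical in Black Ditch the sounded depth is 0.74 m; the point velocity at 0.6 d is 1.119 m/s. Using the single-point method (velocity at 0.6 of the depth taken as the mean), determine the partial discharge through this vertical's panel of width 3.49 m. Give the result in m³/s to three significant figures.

2.89 m³/s

v̄ = v₀.₆ = 1.119 m/s
q = v̄ × d × w = 1.119 × 0.74 × 3.49 = 2.890 m³/s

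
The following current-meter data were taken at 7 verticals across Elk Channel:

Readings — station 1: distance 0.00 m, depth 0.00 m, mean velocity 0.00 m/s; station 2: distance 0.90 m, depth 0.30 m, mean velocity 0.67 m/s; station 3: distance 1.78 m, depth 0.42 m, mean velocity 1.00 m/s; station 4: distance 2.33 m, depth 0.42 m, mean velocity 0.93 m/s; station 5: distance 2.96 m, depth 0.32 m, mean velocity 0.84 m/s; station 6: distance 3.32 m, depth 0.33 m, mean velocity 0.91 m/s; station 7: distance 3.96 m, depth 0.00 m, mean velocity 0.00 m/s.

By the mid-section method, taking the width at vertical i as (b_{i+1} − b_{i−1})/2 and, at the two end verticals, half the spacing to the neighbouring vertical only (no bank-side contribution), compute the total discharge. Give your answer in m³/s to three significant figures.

w_2 = (1.78 − 0.00)/2 = 0.89 m; q_2 = 0.67 × 0.30 × 0.89 = 0.1789 m³/s
w_3 = (2.33 − 0.90)/2 = 0.715 m; q_3 = 1.00 × 0.42 × 0.715 = 0.3003 m³/s
w_4 = (2.96 − 1.78)/2 = 0.59 m; q_4 = 0.93 × 0.42 × 0.59 = 0.2305 m³/s
w_5 = (3.32 − 2.33)/2 = 0.495 m; q_5 = 0.84 × 0.32 × 0.495 = 0.1331 m³/s
w_6 = (3.96 − 2.96)/2 = 0.5 m; q_6 = 0.91 × 0.33 × 0.5 = 0.1502 m³/s
Stations 1, 7 contribute zero (depth or velocity is 0).
Q = Σ qᵢ = 0.9929 m³/s

0.993 m³/s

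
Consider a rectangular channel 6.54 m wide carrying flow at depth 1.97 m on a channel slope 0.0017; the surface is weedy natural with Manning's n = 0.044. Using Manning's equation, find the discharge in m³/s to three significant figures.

13.9 m³/s

A = b·y = 6.54 × 1.97 = 12.88 m²
P = b + 2y = 6.54 + 2×1.97 = 10.48 m
R = A/P = 12.88/10.48 = 1.229 m
Q = (1/n)·A·R^(2/3)·S^(1/2) = (1/0.044) × 12.88 × 1.229^(2/3) × 0.0017^(1/2) = 13.85 m³/s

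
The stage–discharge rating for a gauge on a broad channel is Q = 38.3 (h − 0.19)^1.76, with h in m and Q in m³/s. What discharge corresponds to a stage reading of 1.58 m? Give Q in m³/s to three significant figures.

Q = 38.3 × (1.58 − 0.19)^1.76 = 38.3 × 1.39^1.76 = 68.38 m³/s

68.4 m³/s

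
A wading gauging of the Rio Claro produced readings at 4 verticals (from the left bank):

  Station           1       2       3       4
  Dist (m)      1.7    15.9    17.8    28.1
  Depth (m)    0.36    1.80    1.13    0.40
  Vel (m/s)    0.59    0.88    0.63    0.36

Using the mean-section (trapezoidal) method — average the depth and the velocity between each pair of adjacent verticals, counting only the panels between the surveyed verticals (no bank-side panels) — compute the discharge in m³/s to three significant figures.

17.3 m³/s

Panel 1-2: Δb = 14.2 m, d̄ = (0.36+1.80)/2 = 1.08, v̄ = (0.59+0.88)/2 = 0.735 → q = 14.2×1.08×0.735 = 11.27 m³/s
Panel 2-3: Δb = 1.9 m, d̄ = (1.80+1.13)/2 = 1.465, v̄ = (0.88+0.63)/2 = 0.755 → q = 1.9×1.465×0.755 = 2.102 m³/s
Panel 3-4: Δb = 10.3 m, d̄ = (1.13+0.40)/2 = 0.765, v̄ = (0.63+0.36)/2 = 0.495 → q = 10.3×0.765×0.495 = 3.900 m³/s
Q = Σ q = 17.27 m³/s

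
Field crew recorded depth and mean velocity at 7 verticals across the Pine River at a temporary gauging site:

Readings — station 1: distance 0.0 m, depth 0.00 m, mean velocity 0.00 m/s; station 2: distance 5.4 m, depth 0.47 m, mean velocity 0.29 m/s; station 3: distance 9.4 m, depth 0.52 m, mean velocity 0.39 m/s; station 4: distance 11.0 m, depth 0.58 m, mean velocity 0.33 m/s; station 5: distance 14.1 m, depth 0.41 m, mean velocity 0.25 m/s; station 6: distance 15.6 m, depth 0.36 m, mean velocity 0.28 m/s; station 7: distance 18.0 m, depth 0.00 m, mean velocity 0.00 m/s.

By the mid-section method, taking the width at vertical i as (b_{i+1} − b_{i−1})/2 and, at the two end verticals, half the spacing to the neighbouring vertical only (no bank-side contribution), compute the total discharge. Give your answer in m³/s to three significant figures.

2.09 m³/s

w_2 = (9.4 − 0.0)/2 = 4.7 m; q_2 = 0.29 × 0.47 × 4.7 = 0.6406 m³/s
w_3 = (11.0 − 5.4)/2 = 2.8 m; q_3 = 0.39 × 0.52 × 2.8 = 0.5678 m³/s
w_4 = (14.1 − 9.4)/2 = 2.35 m; q_4 = 0.33 × 0.58 × 2.35 = 0.4498 m³/s
w_5 = (15.6 − 11.0)/2 = 2.3 m; q_5 = 0.25 × 0.41 × 2.3 = 0.2358 m³/s
w_6 = (18.0 − 14.1)/2 = 1.95 m; q_6 = 0.28 × 0.36 × 1.95 = 0.1966 m³/s
Stations 1, 7 contribute zero (depth or velocity is 0).
Q = Σ qᵢ = 2.091 m³/s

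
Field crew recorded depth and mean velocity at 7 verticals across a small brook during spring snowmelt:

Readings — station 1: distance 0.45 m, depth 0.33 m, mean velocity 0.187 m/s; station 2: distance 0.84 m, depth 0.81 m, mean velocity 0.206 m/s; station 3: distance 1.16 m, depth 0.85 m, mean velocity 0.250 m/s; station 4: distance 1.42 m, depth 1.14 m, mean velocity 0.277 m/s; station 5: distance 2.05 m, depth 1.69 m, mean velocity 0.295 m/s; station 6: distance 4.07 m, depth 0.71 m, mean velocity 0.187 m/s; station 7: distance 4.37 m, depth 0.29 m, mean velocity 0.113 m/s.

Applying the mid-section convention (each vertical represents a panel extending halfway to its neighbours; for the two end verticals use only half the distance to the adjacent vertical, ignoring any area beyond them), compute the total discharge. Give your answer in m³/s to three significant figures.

w_1 = (0.84 − 0.45)/2 = 0.195 m; q_1 = 0.187 × 0.33 × 0.195 = 0.01203 m³/s
w_2 = (1.16 − 0.45)/2 = 0.355 m; q_2 = 0.206 × 0.81 × 0.355 = 0.05924 m³/s
w_3 = (1.42 − 0.84)/2 = 0.29 m; q_3 = 0.250 × 0.85 × 0.29 = 0.06163 m³/s
w_4 = (2.05 − 1.16)/2 = 0.445 m; q_4 = 0.277 × 1.14 × 0.445 = 0.1405 m³/s
w_5 = (4.07 − 1.42)/2 = 1.325 m; q_5 = 0.295 × 1.69 × 1.325 = 0.6606 m³/s
w_6 = (4.37 − 2.05)/2 = 1.16 m; q_6 = 0.187 × 0.71 × 1.16 = 0.1540 m³/s
w_7 = (4.37 − 4.07)/2 = 0.15 m; q_7 = 0.113 × 0.29 × 0.15 = 0.004916 m³/s
Q = Σ qᵢ = 1.093 m³/s

1.09 m³/s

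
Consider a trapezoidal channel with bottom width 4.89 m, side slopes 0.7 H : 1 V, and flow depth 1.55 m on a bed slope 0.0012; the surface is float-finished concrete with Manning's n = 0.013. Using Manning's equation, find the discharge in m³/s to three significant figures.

A = (b + z·y)·y = (4.89 + 0.7×1.55)×1.55 = 9.261 m²
P = b + 2y√(1+z²) = 4.89 + 2×1.55×√(1+0.7²) = 8.674 m
R = A/P = 9.261/8.674 = 1.068 m
Q = (1/n)·A·R^(2/3)·S^(1/2) = (1/0.013) × 9.261 × 1.068^(2/3) × 0.0012^(1/2) = 25.78 m³/s

25.8 m³/s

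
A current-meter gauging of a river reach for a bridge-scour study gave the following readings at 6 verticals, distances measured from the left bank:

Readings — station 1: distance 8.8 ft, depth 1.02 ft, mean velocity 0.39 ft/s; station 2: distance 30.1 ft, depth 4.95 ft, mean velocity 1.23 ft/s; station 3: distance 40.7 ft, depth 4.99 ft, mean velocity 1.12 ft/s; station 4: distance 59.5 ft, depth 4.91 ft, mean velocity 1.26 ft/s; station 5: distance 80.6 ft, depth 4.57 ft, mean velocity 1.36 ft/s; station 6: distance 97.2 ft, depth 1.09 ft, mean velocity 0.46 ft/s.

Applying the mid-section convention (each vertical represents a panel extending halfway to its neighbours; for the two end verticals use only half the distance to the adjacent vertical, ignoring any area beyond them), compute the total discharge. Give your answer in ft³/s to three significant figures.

428 ft³/s

w_1 = (30.1 − 8.8)/2 = 10.65 ft; q_1 = 0.39 × 1.02 × 10.65 = 4.237 ft³/s
w_2 = (40.7 − 8.8)/2 = 15.95 ft; q_2 = 1.23 × 4.95 × 15.95 = 97.11 ft³/s
w_3 = (59.5 − 30.1)/2 = 14.7 ft; q_3 = 1.12 × 4.99 × 14.7 = 82.16 ft³/s
w_4 = (80.6 − 40.7)/2 = 19.95 ft; q_4 = 1.26 × 4.91 × 19.95 = 123.4 ft³/s
w_5 = (97.2 − 59.5)/2 = 18.85 ft; q_5 = 1.36 × 4.57 × 18.85 = 117.2 ft³/s
w_6 = (97.2 − 80.6)/2 = 8.3 ft; q_6 = 0.46 × 1.09 × 8.3 = 4.162 ft³/s
Q = Σ qᵢ = 428.2 ft³/s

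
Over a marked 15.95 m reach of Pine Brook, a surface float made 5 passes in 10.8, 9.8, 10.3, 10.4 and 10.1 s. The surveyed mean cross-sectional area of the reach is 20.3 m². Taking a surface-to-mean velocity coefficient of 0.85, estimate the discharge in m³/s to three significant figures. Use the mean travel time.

t̄ = (10.8 + 9.8 + 10.3 + 10.4 + 10.1) / 5 = 10.28 s
v_surface = L / t̄ = 15.95 / 10.28 = 1.552 m/s
v_mean = 0.85 × 1.552 = 1.319 m/s
Q = A × v_mean = 20.3 × 1.319 = 26.77 m³/s

26.8 m³/s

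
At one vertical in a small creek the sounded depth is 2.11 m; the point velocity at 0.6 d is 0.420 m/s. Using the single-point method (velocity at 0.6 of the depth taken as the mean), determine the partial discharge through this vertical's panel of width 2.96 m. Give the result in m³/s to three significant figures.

2.62 m³/s

v̄ = v₀.₆ = 0.420 m/s
q = v̄ × d × w = 0.4200 × 2.11 × 2.96 = 2.623 m³/s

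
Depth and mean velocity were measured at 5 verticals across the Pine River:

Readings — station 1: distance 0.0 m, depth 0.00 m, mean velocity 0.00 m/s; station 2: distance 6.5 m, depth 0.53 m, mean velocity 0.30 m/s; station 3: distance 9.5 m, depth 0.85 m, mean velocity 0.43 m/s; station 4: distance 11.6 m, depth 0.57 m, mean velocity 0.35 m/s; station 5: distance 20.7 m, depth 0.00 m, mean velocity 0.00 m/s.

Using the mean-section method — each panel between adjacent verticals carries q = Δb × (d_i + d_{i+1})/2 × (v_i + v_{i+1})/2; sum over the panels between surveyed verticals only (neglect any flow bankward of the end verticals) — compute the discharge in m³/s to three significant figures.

Panel 1-2: Δb = 6.5 m, d̄ = (0.00+0.53)/2 = 0.265, v̄ = (0.00+0.30)/2 = 0.15 → q = 6.5×0.265×0.15 = 0.2584 m³/s
Panel 2-3: Δb = 3 m, d̄ = (0.53+0.85)/2 = 0.69, v̄ = (0.30+0.43)/2 = 0.365 → q = 3×0.69×0.365 = 0.7556 m³/s
Panel 3-4: Δb = 2.1 m, d̄ = (0.85+0.57)/2 = 0.71, v̄ = (0.43+0.35)/2 = 0.39 → q = 2.1×0.71×0.39 = 0.5815 m³/s
Panel 4-5: Δb = 9.1 m, d̄ = (0.57+0.00)/2 = 0.285, v̄ = (0.35+0.00)/2 = 0.175 → q = 9.1×0.285×0.175 = 0.4539 m³/s
Q = Σ q = 2.049 m³/s

2.05 m³/s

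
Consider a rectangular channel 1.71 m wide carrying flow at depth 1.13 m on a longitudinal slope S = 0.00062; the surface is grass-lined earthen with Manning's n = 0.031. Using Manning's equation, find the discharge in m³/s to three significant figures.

A = b·y = 1.71 × 1.13 = 1.932 m²
P = b + 2y = 1.71 + 2×1.13 = 3.970 m
R = A/P = 1.932/3.970 = 0.4867 m
Q = (1/n)·A·R^(2/3)·S^(1/2) = (1/0.031) × 1.932 × 0.4867^(2/3) × 0.00062^(1/2) = 0.9604 m³/s

0.960 m³/s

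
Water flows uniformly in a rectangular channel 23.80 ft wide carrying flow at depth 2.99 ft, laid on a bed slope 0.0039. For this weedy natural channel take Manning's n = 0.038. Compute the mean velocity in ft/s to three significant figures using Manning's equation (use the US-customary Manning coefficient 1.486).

4.36 ft/s

A = b·y = 23.80 × 2.99 = 71.16 ft²
P = b + 2y = 23.80 + 2×2.99 = 29.78 ft
R = A/P = 71.16/29.78 = 2.390 ft
Q = (1.486/n)·A·R^(2/3)·S^(1/2) = (1.486/0.038) × 71.16 × 2.390^(2/3) × 0.0039^(1/2) = 310.6 ft³/s
V = Q/A = 310.6/71.16 = 4.365 ft/s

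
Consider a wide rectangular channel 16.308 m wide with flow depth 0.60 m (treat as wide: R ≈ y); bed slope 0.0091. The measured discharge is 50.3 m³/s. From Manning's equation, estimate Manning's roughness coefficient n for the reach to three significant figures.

0.0132

A = b·y = 16.308 × 0.60 = 9.785 m²
Wide channel: R ≈ y = 0.60 m
n = (1/Q)·A·R^(2/3)·S^(1/2) = (1/50.3) × 9.785 × 0.7114 × 0.09539 = 0.01320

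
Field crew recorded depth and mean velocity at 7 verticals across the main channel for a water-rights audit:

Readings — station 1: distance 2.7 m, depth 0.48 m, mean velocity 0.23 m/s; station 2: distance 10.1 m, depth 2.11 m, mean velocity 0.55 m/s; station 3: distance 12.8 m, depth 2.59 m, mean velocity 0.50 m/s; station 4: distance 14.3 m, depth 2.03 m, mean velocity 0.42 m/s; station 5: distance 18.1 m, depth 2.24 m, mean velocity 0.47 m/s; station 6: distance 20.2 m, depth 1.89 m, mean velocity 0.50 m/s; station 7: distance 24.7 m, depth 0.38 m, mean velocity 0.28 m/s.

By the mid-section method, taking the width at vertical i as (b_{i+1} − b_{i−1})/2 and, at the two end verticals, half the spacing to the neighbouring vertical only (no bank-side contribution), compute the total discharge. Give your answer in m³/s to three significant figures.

w_1 = (10.1 − 2.7)/2 = 3.7 m; q_1 = 0.23 × 0.48 × 3.7 = 0.4085 m³/s
w_2 = (12.8 − 2.7)/2 = 5.05 m; q_2 = 0.55 × 2.11 × 5.05 = 5.861 m³/s
w_3 = (14.3 − 10.1)/2 = 2.1 m; q_3 = 0.50 × 2.59 × 2.1 = 2.720 m³/s
w_4 = (18.1 − 12.8)/2 = 2.65 m; q_4 = 0.42 × 2.03 × 2.65 = 2.259 m³/s
w_5 = (20.2 − 14.3)/2 = 2.95 m; q_5 = 0.47 × 2.24 × 2.95 = 3.106 m³/s
w_6 = (24.7 − 18.1)/2 = 3.3 m; q_6 = 0.50 × 1.89 × 3.3 = 3.119 m³/s
w_7 = (24.7 − 20.2)/2 = 2.25 m; q_7 = 0.28 × 0.38 × 2.25 = 0.2394 m³/s
Q = Σ qᵢ = 17.71 m³/s

17.7 m³/s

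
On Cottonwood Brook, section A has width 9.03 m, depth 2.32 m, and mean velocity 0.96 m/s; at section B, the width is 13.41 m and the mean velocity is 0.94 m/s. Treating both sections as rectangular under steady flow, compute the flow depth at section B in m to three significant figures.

1.60 m

Q = A₁V₁ = (9.03×2.32) × 0.96 = 20.11 m³/s
d₂ = Q/(b₂ V₂) = 20.11/(13.41×0.94) = 1.595 m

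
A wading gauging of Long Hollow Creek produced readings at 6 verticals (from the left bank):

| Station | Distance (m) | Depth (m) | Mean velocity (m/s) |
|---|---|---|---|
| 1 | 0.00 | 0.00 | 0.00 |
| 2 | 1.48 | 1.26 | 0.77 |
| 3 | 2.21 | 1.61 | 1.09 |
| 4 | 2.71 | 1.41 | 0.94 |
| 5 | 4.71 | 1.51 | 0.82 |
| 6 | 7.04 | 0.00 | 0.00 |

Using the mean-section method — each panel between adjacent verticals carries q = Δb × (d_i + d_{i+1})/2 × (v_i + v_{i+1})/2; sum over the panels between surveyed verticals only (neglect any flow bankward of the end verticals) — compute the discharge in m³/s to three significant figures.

Panel 1-2: Δb = 1.48 m, d̄ = (0.00+1.26)/2 = 0.63, v̄ = (0.00+0.77)/2 = 0.385 → q = 1.48×0.63×0.385 = 0.3590 m³/s
Panel 2-3: Δb = 0.73 m, d̄ = (1.26+1.61)/2 = 1.435, v̄ = (0.77+1.09)/2 = 0.93 → q = 0.73×1.435×0.93 = 0.9742 m³/s
Panel 3-4: Δb = 0.5 m, d̄ = (1.61+1.41)/2 = 1.51, v̄ = (1.09+0.94)/2 = 1.015 → q = 0.5×1.51×1.015 = 0.7663 m³/s
Panel 4-5: Δb = 2 m, d̄ = (1.41+1.51)/2 = 1.46, v̄ = (0.94+0.82)/2 = 0.88 → q = 2×1.46×0.88 = 2.570 m³/s
Panel 5-6: Δb = 2.33 m, d̄ = (1.51+0.00)/2 = 0.755, v̄ = (0.82+0.00)/2 = 0.41 → q = 2.33×0.755×0.41 = 0.7213 m³/s
Q = Σ q = 5.390 m³/s

5.39 m³/s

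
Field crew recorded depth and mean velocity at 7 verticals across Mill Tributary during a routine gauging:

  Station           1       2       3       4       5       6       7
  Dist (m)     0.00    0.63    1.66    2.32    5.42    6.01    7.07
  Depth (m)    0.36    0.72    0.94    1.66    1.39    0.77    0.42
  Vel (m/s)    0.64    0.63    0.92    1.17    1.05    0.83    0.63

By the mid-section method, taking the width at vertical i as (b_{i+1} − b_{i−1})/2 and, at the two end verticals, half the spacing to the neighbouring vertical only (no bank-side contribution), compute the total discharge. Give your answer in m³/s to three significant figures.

8.19 m³/s

w_1 = (0.63 − 0.00)/2 = 0.315 m; q_1 = 0.64 × 0.36 × 0.315 = 0.07258 m³/s
w_2 = (1.66 − 0.00)/2 = 0.83 m; q_2 = 0.63 × 0.72 × 0.83 = 0.3765 m³/s
w_3 = (2.32 − 0.63)/2 = 0.845 m; q_3 = 0.92 × 0.94 × 0.845 = 0.7308 m³/s
w_4 = (5.42 − 1.66)/2 = 1.88 m; q_4 = 1.17 × 1.66 × 1.88 = 3.651 m³/s
w_5 = (6.01 − 2.32)/2 = 1.845 m; q_5 = 1.05 × 1.39 × 1.845 = 2.693 m³/s
w_6 = (7.07 − 5.42)/2 = 0.825 m; q_6 = 0.83 × 0.77 × 0.825 = 0.5273 m³/s
w_7 = (7.07 − 6.01)/2 = 0.53 m; q_7 = 0.63 × 0.42 × 0.53 = 0.1402 m³/s
Q = Σ qᵢ = 8.191 m³/s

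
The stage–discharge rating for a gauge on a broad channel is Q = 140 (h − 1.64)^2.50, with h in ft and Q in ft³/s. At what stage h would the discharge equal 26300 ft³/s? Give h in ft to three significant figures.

9.76 ft

h − h₀ = (Q/C)^(1/b) = (26300/140)^(1/2.50) = 8.120 ft
h = 1.64 + 8.120 = 9.760 ft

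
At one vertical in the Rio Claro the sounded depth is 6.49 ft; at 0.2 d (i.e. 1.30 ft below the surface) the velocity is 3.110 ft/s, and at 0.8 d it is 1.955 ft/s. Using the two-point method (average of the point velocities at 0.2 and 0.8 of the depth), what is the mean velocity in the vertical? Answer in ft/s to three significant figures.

v̄ = (3.110 + 1.955) / 2 = 2.533 ft/s

2.53 ft/s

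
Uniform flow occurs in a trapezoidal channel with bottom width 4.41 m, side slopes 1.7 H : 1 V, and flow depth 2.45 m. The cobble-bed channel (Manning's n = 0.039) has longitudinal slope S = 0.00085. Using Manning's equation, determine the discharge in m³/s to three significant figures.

20.5 m³/s

A = (b + z·y)·y = (4.41 + 1.7×2.45)×2.45 = 21.01 m²
P = b + 2y√(1+z²) = 4.41 + 2×2.45×√(1+1.7²) = 14.07 m
R = A/P = 21.01/14.07 = 1.493 m
Q = (1/n)·A·R^(2/3)·S^(1/2) = (1/0.039) × 21.01 × 1.493^(2/3) × 0.00085^(1/2) = 20.51 m³/s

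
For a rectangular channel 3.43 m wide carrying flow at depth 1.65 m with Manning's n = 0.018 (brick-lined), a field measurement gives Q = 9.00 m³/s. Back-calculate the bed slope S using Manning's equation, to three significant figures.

A = b·y = 3.43 × 1.65 = 5.660 m²
P = b + 2y = 3.43 + 2×1.65 = 6.730 m
R = A/P = 5.660/6.730 = 0.8409 m
S = (Q·n / (1·A·R^(2/3)))² = (9.00×0.018 / (1×5.660×0.8909))² = 0.001032

0.00103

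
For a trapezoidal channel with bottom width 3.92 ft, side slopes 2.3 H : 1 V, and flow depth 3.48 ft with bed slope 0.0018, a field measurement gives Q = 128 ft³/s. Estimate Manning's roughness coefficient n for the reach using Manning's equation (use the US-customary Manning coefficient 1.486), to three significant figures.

A = (b + z·y)·y = (3.92 + 2.3×3.48)×3.48 = 41.50 ft²
P = b + 2y√(1+z²) = 3.92 + 2×3.48×√(1+2.3²) = 21.38 ft
R = A/P = 41.50/21.38 = 1.941 ft
n = (1.486/Q)·A·R^(2/3)·S^(1/2) = (1.486/128) × 41.50 × 1.556 × 0.04243 = 0.03181

0.0318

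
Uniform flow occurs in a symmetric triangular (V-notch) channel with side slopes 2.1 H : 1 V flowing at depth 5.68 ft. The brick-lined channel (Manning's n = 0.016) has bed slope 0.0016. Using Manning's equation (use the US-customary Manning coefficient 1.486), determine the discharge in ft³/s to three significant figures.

A = z·y² = 2.1×5.68² = 67.75 ft²
P = 2y√(1+z²) = 2×5.68×√(1+2.1²) = 26.42 ft
R = A/P = 67.75/26.42 = 2.564 ft
Q = (1.486/n)·A·R^(2/3)·S^(1/2) = (1.486/0.016) × 67.75 × 2.564^(2/3) × 0.0016^(1/2) = 471.5 ft³/s

472 ft³/s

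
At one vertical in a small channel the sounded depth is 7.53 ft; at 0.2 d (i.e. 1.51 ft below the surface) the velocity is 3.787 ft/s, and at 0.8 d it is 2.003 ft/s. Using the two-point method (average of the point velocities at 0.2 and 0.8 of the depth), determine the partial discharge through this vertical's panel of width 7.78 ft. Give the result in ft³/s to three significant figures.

v̄ = (3.787 + 2.003) / 2 = 2.895 ft/s
q = v̄ × d × w = 2.895 × 7.53 × 7.78 = 169.6 ft³/s

170 ft³/s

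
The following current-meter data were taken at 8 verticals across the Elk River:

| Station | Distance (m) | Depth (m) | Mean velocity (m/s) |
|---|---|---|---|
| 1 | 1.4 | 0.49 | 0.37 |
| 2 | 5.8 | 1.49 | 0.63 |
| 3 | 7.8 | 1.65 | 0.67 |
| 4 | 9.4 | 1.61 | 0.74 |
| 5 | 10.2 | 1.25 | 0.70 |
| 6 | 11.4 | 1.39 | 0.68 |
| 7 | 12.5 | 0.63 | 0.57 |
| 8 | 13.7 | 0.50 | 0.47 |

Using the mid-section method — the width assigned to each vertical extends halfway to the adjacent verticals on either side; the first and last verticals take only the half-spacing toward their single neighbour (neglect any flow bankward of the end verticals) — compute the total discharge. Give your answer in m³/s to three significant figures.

w_1 = (5.8 − 1.4)/2 = 2.2 m; q_1 = 0.37 × 0.49 × 2.2 = 0.3989 m³/s
w_2 = (7.8 − 1.4)/2 = 3.2 m; q_2 = 0.63 × 1.49 × 3.2 = 3.004 m³/s
w_3 = (9.4 − 5.8)/2 = 1.8 m; q_3 = 0.67 × 1.65 × 1.8 = 1.990 m³/s
w_4 = (10.2 − 7.8)/2 = 1.2 m; q_4 = 0.74 × 1.61 × 1.2 = 1.430 m³/s
w_5 = (11.4 − 9.4)/2 = 1 m; q_5 = 0.70 × 1.25 × 1 = 0.8750 m³/s
w_6 = (12.5 − 10.2)/2 = 1.15 m; q_6 = 0.68 × 1.39 × 1.15 = 1.087 m³/s
w_7 = (13.7 − 11.4)/2 = 1.15 m; q_7 = 0.57 × 0.63 × 1.15 = 0.4130 m³/s
w_8 = (13.7 − 12.5)/2 = 0.6 m; q_8 = 0.47 × 0.50 × 0.6 = 0.1410 m³/s
Q = Σ qᵢ = 9.338 m³/s

9.34 m³/s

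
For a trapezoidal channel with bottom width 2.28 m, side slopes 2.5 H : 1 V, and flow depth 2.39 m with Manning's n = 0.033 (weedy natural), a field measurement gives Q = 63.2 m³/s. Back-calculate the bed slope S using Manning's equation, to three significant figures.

A = (b + z·y)·y = (2.28 + 2.5×2.39)×2.39 = 19.73 m²
P = b + 2y√(1+z²) = 2.28 + 2×2.39×√(1+2.5²) = 15.15 m
R = A/P = 19.73/15.15 = 1.302 m
S = (Q·n / (1·A·R^(2/3)))² = (63.2×0.033 / (1×19.73×1.192))² = 0.007858

0.00786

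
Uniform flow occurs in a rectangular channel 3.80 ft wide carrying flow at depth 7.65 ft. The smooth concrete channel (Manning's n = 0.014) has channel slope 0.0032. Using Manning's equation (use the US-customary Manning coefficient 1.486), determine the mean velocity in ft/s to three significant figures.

7.94 ft/s

A = b·y = 3.80 × 7.65 = 29.07 ft²
P = b + 2y = 3.80 + 2×7.65 = 19.10 ft
R = A/P = 29.07/19.10 = 1.522 ft
Q = (1.486/n)·A·R^(2/3)·S^(1/2) = (1.486/0.014) × 29.07 × 1.522^(2/3) × 0.0032^(1/2) = 231.0 ft³/s
V = Q/A = 231.0/29.07 = 7.945 ft/s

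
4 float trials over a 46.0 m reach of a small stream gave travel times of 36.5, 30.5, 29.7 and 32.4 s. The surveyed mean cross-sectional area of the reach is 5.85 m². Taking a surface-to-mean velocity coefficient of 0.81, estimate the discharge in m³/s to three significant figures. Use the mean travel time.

6.75 m³/s

t̄ = (36.5 + 30.5 + 29.7 + 32.4) / 4 = 32.275 s
v_surface = L / t̄ = 46.0 / 32.275 = 1.425 m/s
v_mean = 0.81 × 1.425 = 1.154 m/s
Q = A × v_mean = 5.85 × 1.154 = 6.754 m³/s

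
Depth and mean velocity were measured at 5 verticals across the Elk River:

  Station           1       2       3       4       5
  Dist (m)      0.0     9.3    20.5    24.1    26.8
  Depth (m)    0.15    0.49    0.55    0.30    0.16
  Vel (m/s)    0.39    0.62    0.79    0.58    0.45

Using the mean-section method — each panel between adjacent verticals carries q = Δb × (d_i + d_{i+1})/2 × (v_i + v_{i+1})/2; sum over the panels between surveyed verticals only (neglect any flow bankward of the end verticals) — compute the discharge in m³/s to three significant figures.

6.98 m³/s

Panel 1-2: Δb = 9.3 m, d̄ = (0.15+0.49)/2 = 0.32, v̄ = (0.39+0.62)/2 = 0.505 → q = 9.3×0.32×0.505 = 1.503 m³/s
Panel 2-3: Δb = 11.2 m, d̄ = (0.49+0.55)/2 = 0.52, v̄ = (0.62+0.79)/2 = 0.705 → q = 11.2×0.52×0.705 = 4.106 m³/s
Panel 3-4: Δb = 3.6 m, d̄ = (0.55+0.30)/2 = 0.425, v̄ = (0.79+0.58)/2 = 0.685 → q = 3.6×0.425×0.685 = 1.048 m³/s
Panel 4-5: Δb = 2.7 m, d̄ = (0.30+0.16)/2 = 0.23, v̄ = (0.58+0.45)/2 = 0.515 → q = 2.7×0.23×0.515 = 0.3198 m³/s
Q = Σ q = 6.977 m³/s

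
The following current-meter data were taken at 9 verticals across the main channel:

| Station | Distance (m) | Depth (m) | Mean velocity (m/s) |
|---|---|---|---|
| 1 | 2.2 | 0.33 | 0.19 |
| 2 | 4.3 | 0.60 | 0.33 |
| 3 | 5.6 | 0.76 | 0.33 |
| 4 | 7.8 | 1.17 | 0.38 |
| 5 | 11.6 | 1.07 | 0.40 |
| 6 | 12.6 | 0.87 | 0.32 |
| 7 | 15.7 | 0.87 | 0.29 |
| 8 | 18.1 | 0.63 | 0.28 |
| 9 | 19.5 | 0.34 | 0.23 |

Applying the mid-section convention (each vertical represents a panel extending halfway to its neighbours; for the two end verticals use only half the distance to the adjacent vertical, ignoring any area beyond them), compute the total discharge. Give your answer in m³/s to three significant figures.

w_1 = (4.3 − 2.2)/2 = 1.05 m; q_1 = 0.19 × 0.33 × 1.05 = 0.06584 m³/s
w_2 = (5.6 − 2.2)/2 = 1.7 m; q_2 = 0.33 × 0.60 × 1.7 = 0.3366 m³/s
w_3 = (7.8 − 4.3)/2 = 1.75 m; q_3 = 0.33 × 0.76 × 1.75 = 0.4389 m³/s
w_4 = (11.6 − 5.6)/2 = 3 m; q_4 = 0.38 × 1.17 × 3 = 1.334 m³/s
w_5 = (12.6 − 7.8)/2 = 2.4 m; q_5 = 0.40 × 1.07 × 2.4 = 1.027 m³/s
w_6 = (15.7 − 11.6)/2 = 2.05 m; q_6 = 0.32 × 0.87 × 2.05 = 0.5707 m³/s
w_7 = (18.1 − 12.6)/2 = 2.75 m; q_7 = 0.29 × 0.87 × 2.75 = 0.6938 m³/s
w_8 = (19.5 − 15.7)/2 = 1.9 m; q_8 = 0.28 × 0.63 × 1.9 = 0.3352 m³/s
w_9 = (19.5 − 18.1)/2 = 0.7 m; q_9 = 0.23 × 0.34 × 0.7 = 0.05474 m³/s
Q = Σ qᵢ = 4.857 m³/s

4.86 m³/s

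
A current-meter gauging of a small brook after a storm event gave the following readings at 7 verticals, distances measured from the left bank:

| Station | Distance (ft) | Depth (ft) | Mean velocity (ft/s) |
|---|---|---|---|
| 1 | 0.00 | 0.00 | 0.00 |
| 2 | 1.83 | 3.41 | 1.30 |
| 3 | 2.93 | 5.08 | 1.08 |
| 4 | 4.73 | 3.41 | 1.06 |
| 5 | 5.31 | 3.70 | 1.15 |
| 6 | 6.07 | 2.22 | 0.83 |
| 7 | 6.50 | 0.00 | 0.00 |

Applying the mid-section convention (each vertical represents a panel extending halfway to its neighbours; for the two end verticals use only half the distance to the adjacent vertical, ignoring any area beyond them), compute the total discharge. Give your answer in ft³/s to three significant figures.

22.7 ft³/s

w_2 = (2.93 − 0.00)/2 = 1.465 ft; q_2 = 1.30 × 3.41 × 1.465 = 6.494 ft³/s
w_3 = (4.73 − 1.83)/2 = 1.45 ft; q_3 = 1.08 × 5.08 × 1.45 = 7.955 ft³/s
w_4 = (5.31 − 2.93)/2 = 1.19 ft; q_4 = 1.06 × 3.41 × 1.19 = 4.301 ft³/s
w_5 = (6.07 − 4.73)/2 = 0.67 ft; q_5 = 1.15 × 3.70 × 0.67 = 2.851 ft³/s
w_6 = (6.50 − 5.31)/2 = 0.595 ft; q_6 = 0.83 × 2.22 × 0.595 = 1.096 ft³/s
Stations 1, 7 contribute zero (depth or velocity is 0).
Q = Σ qᵢ = 22.70 ft³/s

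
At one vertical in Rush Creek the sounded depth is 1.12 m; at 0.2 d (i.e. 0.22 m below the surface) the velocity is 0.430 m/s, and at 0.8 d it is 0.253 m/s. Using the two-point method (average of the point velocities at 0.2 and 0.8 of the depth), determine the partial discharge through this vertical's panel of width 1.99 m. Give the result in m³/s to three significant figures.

v̄ = (0.430 + 0.253) / 2 = 0.3415 m/s
q = v̄ × d × w = 0.3415 × 1.12 × 1.99 = 0.7611 m³/s

0.761 m³/s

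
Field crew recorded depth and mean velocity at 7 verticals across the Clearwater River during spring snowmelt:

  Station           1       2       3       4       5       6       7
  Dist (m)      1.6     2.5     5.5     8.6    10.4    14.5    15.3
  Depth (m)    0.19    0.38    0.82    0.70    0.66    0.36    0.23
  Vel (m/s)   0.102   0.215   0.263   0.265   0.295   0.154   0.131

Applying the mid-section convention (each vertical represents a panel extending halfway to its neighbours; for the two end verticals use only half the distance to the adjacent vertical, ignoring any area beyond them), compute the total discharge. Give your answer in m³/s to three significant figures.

w_1 = (2.5 − 1.6)/2 = 0.45 m; q_1 = 0.102 × 0.19 × 0.45 = 0.008721 m³/s
w_2 = (5.5 − 1.6)/2 = 1.95 m; q_2 = 0.215 × 0.38 × 1.95 = 0.1593 m³/s
w_3 = (8.6 − 2.5)/2 = 3.05 m; q_3 = 0.263 × 0.82 × 3.05 = 0.6578 m³/s
w_4 = (10.4 − 5.5)/2 = 2.45 m; q_4 = 0.265 × 0.70 × 2.45 = 0.4545 m³/s
w_5 = (14.5 − 8.6)/2 = 2.95 m; q_5 = 0.295 × 0.66 × 2.95 = 0.5744 m³/s
w_6 = (15.3 − 10.4)/2 = 2.45 m; q_6 = 0.154 × 0.36 × 2.45 = 0.1358 m³/s
w_7 = (15.3 − 14.5)/2 = 0.4 m; q_7 = 0.131 × 0.23 × 0.4 = 0.01205 m³/s
Q = Σ qᵢ = 2.003 m³/s

2.00 m³/s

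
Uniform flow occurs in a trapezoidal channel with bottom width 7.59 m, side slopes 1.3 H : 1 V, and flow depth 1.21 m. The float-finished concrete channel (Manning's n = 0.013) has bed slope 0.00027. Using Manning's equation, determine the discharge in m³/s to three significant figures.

A = (b + z·y)·y = (7.59 + 1.3×1.21)×1.21 = 11.09 m²
P = b + 2y√(1+z²) = 7.59 + 2×1.21×√(1+1.3²) = 11.56 m
R = A/P = 11.09/11.56 = 0.9592 m
Q = (1/n)·A·R^(2/3)·S^(1/2) = (1/0.013) × 11.09 × 0.9592^(2/3) × 0.00027^(1/2) = 13.63 m³/s

13.6 m³/s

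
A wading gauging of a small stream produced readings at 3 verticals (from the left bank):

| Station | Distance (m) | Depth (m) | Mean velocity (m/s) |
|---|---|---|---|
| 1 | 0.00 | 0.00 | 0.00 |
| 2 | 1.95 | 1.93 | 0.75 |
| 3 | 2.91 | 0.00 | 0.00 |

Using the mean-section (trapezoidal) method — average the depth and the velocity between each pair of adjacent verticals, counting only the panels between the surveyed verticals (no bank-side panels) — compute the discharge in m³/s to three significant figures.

1.05 m³/s

Panel 1-2: Δb = 1.95 m, d̄ = (0.00+1.93)/2 = 0.965, v̄ = (0.00+0.75)/2 = 0.375 → q = 1.95×0.965×0.375 = 0.7057 m³/s
Panel 2-3: Δb = 0.96 m, d̄ = (1.93+0.00)/2 = 0.965, v̄ = (0.75+0.00)/2 = 0.375 → q = 0.96×0.965×0.375 = 0.3474 m³/s
Q = Σ q = 1.053 m³/s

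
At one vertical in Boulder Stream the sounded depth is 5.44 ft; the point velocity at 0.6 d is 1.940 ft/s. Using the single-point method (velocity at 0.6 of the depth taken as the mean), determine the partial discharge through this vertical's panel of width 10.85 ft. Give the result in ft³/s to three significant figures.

v̄ = v₀.₆ = 1.940 ft/s
q = v̄ × d × w = 1.940 × 5.44 × 10.85 = 114.5 ft³/s

115 ft³/s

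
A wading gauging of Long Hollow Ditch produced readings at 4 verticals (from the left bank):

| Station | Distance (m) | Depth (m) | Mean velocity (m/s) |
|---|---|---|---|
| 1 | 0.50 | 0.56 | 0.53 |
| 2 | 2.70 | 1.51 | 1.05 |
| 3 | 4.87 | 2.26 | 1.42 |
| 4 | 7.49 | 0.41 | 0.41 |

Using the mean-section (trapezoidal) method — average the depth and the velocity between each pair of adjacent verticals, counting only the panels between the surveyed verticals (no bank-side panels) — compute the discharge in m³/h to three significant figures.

Panel 1-2: Δb = 2.2 m, d̄ = (0.56+1.51)/2 = 1.035, v̄ = (0.53+1.05)/2 = 0.79 → q = 2.2×1.035×0.79 = 1.799 m³/s
Panel 2-3: Δb = 2.17 m, d̄ = (1.51+2.26)/2 = 1.885, v̄ = (1.05+1.42)/2 = 1.235 → q = 2.17×1.885×1.235 = 5.052 m³/s
Panel 3-4: Δb = 2.62 m, d̄ = (2.26+0.41)/2 = 1.335, v̄ = (1.42+0.41)/2 = 0.915 → q = 2.62×1.335×0.915 = 3.200 m³/s
Q = Σ q = 10.05 m³/s
= 10.05 × 3600 = 36180 m³/h

36200 m³/h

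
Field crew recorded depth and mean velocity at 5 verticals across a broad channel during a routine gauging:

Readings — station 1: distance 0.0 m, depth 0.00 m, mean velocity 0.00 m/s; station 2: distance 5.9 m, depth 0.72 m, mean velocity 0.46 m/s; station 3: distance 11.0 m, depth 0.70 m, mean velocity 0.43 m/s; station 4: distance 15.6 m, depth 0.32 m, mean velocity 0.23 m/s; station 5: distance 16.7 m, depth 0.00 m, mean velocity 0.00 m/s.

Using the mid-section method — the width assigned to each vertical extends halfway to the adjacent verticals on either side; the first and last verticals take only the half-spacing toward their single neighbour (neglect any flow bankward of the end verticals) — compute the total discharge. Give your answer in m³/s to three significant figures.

w_2 = (11.0 − 0.0)/2 = 5.5 m; q_2 = 0.46 × 0.72 × 5.5 = 1.822 m³/s
w_3 = (15.6 − 5.9)/2 = 4.85 m; q_3 = 0.43 × 0.70 × 4.85 = 1.460 m³/s
w_4 = (16.7 − 11.0)/2 = 2.85 m; q_4 = 0.23 × 0.32 × 2.85 = 0.2098 m³/s
Stations 1, 5 contribute zero (depth or velocity is 0).
Q = Σ qᵢ = 3.491 m³/s

3.49 m³/s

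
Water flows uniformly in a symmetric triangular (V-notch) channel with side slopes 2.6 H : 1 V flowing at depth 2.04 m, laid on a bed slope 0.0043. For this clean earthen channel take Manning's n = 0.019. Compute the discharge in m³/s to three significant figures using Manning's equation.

36.1 m³/s

A = z·y² = 2.6×2.04² = 10.82 m²
P = 2y√(1+z²) = 2×2.04×√(1+2.6²) = 11.37 m
R = A/P = 10.82/11.37 = 0.9520 m
Q = (1/n)·A·R^(2/3)·S^(1/2) = (1/0.019) × 10.82 × 0.9520^(2/3) × 0.0043^(1/2) = 36.14 m³/s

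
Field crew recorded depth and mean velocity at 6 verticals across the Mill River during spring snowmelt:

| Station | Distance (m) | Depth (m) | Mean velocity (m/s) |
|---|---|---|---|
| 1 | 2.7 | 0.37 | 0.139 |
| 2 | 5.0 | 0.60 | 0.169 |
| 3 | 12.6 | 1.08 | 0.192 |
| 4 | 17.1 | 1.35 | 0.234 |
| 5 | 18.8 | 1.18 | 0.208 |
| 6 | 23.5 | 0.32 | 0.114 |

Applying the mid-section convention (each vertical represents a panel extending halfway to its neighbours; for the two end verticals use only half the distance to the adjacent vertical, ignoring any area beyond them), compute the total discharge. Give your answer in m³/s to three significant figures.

w_1 = (5.0 − 2.7)/2 = 1.15 m; q_1 = 0.139 × 0.37 × 1.15 = 0.05914 m³/s
w_2 = (12.6 − 2.7)/2 = 4.95 m; q_2 = 0.169 × 0.60 × 4.95 = 0.5019 m³/s
w_3 = (17.1 − 5.0)/2 = 6.05 m; q_3 = 0.192 × 1.08 × 6.05 = 1.255 m³/s
w_4 = (18.8 − 12.6)/2 = 3.1 m; q_4 = 0.234 × 1.35 × 3.1 = 0.9793 m³/s
w_5 = (23.5 − 17.1)/2 = 3.2 m; q_5 = 0.208 × 1.18 × 3.2 = 0.7854 m³/s
w_6 = (23.5 − 18.8)/2 = 2.35 m; q_6 = 0.114 × 0.32 × 2.35 = 0.08573 m³/s
Q = Σ qᵢ = 3.666 m³/s

3.67 m³/s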